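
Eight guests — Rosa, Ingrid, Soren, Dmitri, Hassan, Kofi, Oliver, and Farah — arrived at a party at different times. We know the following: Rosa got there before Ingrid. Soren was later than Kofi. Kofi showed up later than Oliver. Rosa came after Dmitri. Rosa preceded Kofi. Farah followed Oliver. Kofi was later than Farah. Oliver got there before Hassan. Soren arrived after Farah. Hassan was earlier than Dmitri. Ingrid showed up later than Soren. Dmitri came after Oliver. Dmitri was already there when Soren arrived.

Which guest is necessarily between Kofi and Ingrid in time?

Soren

Tracing the constraints gives Kofi → Soren → Ingrid, so Soren sits after Kofi and before Ingrid.
No other guest is forced both after Kofi and before Ingrid.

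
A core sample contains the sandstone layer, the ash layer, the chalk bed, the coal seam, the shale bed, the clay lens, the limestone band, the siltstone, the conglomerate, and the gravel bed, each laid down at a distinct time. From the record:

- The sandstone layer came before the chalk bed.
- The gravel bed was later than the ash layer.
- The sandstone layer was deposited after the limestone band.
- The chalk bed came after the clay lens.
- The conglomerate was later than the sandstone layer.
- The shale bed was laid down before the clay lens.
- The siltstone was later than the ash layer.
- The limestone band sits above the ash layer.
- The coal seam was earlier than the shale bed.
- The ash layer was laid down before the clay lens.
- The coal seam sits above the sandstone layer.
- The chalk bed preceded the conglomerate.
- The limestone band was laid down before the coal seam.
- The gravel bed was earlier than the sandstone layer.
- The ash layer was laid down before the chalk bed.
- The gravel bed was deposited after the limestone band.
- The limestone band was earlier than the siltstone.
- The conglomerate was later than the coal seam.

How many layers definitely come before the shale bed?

Directly stated before the shale bed: the coal seam.
The ash layer reaches the shale bed via the ash layer → the limestone band → the coal seam → the shale bed.
The gravel bed reaches the shale bed via the gravel bed → the sandstone layer → the coal seam → the shale bed.
The limestone band reaches the shale bed via the limestone band → the coal seam → the shale bed.
Likewise the sandstone layer reaches the shale bed by chaining the stated constraints.
No chain forces the clay lens (or any of the others) ahead of the shale bed.
That's the ash layer, the coal seam, the gravel bed, the limestone band, and the sandstone layer — 5 in all.

5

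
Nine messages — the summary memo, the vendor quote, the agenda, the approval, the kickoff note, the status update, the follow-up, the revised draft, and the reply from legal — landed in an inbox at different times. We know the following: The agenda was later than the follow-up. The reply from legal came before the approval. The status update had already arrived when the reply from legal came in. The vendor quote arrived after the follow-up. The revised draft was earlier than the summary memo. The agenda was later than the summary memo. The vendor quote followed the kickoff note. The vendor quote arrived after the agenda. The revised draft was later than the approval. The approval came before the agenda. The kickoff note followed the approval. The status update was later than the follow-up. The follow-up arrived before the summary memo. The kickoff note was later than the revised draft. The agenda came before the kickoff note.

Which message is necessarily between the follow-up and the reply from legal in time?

the status update

Tracing the constraints gives the follow-up → the status update → the reply from legal, so the status update sits after the follow-up and before the reply from legal.
No other message is forced both after the follow-up and before the reply from legal.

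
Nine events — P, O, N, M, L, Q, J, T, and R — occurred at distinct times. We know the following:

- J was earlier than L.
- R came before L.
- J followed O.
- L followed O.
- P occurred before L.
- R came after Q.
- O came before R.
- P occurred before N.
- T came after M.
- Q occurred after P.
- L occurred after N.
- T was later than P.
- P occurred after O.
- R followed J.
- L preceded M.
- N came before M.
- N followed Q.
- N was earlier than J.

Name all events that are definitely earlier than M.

Directly stated before M: L and N.
J reaches M via J → L → M.
O reaches M via O → L → M.
P reaches M via P → N → M.
Likewise Q and R each reach M by chaining the stated constraints.

J, L, N, O, P, Q, R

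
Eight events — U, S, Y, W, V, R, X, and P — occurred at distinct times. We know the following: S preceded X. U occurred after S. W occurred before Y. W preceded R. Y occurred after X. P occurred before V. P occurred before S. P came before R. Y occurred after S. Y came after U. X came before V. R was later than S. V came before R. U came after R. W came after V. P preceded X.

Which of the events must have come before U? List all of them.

Directly stated before U: R and S.
P reaches U via P → S → U.
V reaches U via V → R → U.
W reaches U via W → R → U.
Likewise X reaches U by chaining the stated constraints.

P, R, S, V, W, X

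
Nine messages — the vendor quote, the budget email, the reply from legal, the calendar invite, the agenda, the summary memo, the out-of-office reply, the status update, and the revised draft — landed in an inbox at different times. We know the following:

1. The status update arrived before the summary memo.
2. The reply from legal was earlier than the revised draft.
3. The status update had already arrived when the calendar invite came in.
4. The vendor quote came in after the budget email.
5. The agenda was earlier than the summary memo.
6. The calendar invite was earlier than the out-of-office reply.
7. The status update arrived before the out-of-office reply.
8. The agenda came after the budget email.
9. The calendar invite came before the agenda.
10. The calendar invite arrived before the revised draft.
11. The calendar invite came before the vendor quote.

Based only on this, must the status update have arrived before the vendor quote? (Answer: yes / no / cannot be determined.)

yes

Chain the constraints: the status update → the calendar invite → the vendor quote. Each link is directly stated, so the status update comes before the vendor quote.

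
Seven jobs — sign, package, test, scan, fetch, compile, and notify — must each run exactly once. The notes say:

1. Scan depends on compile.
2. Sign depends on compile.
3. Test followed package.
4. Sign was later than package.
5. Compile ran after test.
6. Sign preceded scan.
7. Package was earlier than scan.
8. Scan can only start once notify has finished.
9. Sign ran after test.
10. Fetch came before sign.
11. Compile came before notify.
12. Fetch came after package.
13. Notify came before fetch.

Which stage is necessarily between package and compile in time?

test

Tracing the constraints gives package → test → compile, so test sits after package and before compile.
No other stage is forced both after package and before compile.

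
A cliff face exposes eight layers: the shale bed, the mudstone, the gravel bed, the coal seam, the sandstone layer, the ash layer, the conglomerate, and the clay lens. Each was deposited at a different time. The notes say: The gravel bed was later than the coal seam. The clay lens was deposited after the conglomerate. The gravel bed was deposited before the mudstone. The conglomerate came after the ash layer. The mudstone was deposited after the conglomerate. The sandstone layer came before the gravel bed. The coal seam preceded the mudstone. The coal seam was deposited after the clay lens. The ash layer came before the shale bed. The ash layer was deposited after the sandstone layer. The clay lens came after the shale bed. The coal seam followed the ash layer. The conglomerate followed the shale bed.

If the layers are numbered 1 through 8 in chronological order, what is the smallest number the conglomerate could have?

The ash layer, the sandstone layer, and the shale bed must all come before the conglomerate — 3 forced predecessors.
Nothing else is forced ahead of the conglomerate, so its earliest slot is position 3 + 1 = 4.

4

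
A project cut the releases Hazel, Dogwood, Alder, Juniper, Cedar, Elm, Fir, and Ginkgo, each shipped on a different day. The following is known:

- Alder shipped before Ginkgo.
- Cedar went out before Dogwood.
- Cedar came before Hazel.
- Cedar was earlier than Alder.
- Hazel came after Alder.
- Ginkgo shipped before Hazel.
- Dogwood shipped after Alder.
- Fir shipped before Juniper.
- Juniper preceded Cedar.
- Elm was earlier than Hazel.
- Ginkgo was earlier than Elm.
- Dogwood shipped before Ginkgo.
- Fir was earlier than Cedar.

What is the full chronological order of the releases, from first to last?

Fir, Juniper, Cedar, Alder, Dogwood, Ginkgo, Elm, Hazel

The constraints fix every adjacent pair, so only one ordering works:
Fir → Juniper → Cedar → Alder → Dogwood → Ginkgo → Elm → Hazel.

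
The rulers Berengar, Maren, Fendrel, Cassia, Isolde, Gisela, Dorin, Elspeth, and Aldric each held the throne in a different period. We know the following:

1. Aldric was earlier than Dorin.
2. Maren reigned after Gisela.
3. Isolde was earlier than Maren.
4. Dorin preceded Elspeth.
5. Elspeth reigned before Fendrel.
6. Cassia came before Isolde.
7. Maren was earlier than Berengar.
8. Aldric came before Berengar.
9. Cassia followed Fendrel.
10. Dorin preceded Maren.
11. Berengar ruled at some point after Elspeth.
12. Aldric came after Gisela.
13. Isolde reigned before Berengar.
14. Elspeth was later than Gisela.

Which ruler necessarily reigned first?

Gisela has a chain of constraints placing them before every other ruler, so Gisela must be first.

Gisela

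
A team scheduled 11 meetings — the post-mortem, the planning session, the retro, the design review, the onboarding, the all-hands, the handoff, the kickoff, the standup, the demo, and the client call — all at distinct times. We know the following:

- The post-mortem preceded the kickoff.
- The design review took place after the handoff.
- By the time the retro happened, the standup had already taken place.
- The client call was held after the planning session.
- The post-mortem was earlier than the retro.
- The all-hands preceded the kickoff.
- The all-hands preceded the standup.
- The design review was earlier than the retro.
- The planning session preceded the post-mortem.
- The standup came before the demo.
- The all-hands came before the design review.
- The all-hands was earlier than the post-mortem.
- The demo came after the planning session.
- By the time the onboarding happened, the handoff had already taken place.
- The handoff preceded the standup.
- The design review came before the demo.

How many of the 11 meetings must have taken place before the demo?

Directly stated before the demo: the design review, the planning session, and the standup.
The all-hands reaches the demo via the all-hands → the design review → the demo.
The handoff reaches the demo via the handoff → the standup → the demo.
That's the all-hands, the design review, the handoff, the planning session, and the standup — 5 in all.

5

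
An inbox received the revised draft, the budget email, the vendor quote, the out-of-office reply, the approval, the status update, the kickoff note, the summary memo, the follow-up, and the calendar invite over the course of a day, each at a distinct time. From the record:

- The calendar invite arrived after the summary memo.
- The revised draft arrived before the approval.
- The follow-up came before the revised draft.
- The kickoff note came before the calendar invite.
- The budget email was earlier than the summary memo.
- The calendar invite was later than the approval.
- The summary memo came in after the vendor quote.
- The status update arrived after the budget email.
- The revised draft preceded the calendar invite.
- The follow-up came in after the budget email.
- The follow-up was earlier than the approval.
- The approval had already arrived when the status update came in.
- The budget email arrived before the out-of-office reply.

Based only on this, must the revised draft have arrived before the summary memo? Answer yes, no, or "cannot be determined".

cannot be determined

No chain of stated constraints runs from the revised draft to the summary memo, and none runs from the summary memo to the revised draft either.
So the relative order of the revised draft and the summary memo is not fixed by the given facts.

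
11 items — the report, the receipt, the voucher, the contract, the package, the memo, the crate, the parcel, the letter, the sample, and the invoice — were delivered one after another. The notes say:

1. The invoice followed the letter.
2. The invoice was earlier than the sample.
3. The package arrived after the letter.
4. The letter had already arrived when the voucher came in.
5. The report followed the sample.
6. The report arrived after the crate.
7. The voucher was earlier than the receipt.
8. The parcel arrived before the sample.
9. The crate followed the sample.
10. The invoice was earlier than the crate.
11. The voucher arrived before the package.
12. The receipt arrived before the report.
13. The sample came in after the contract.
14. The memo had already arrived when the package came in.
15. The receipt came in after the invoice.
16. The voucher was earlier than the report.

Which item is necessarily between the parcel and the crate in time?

the sample

Tracing the constraints gives the parcel → the sample → the crate, so the sample sits after the parcel and before the crate.
No other item is forced both after the parcel and before the crate.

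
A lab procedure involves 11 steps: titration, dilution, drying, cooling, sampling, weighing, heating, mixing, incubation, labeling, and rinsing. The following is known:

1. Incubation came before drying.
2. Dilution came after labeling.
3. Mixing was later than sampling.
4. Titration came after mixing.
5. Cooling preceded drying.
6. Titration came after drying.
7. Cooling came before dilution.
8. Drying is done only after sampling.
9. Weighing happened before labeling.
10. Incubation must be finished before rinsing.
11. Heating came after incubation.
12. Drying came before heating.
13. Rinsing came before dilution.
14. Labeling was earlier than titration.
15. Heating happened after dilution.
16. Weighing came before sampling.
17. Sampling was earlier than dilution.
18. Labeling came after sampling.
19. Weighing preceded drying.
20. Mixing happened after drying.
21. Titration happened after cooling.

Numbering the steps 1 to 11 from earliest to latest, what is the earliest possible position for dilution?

Cooling, incubation, labeling, rinsing, sampling, and weighing must all come before dilution — 6 forced predecessors.
Nothing else is forced ahead of dilution, so its earliest slot is position 6 + 1 = 7.

7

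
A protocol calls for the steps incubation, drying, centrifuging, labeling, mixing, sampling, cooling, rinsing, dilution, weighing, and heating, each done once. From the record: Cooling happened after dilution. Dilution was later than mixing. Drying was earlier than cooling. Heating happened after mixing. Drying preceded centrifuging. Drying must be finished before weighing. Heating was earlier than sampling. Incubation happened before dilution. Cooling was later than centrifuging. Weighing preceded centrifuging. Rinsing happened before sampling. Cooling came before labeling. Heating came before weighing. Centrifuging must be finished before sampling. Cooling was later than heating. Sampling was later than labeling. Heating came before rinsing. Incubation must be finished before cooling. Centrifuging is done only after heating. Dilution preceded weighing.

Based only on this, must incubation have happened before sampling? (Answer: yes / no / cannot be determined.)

Chain the constraints: incubation → cooling → labeling → sampling. Each link is directly stated, so incubation comes before sampling.

yes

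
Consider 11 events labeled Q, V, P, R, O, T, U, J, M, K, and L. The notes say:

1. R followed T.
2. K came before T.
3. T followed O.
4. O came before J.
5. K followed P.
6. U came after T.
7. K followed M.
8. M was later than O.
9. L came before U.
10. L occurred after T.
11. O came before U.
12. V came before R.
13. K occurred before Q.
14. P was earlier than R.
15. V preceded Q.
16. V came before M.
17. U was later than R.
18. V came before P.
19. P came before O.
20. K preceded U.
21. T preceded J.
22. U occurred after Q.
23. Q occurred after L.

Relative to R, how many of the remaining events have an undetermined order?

3

Forced before R: K, M, O, P, T, and V; forced after R: U.
That leaves J, L, and Q with no forced order relative to R — 3.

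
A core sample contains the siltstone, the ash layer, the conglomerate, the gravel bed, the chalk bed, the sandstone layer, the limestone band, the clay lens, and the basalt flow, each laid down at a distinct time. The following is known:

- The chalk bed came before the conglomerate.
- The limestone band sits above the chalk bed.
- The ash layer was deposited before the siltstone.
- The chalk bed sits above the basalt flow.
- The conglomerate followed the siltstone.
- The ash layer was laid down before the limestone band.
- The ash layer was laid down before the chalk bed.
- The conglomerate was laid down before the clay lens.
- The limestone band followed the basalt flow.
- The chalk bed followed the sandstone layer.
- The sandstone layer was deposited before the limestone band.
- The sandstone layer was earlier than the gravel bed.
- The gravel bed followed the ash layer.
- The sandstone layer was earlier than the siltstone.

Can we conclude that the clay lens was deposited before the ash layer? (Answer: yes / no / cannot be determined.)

no

Tracing the constraints gives the ash layer → the siltstone → the conglomerate → the clay lens, so the ash layer must come before the clay lens.
That means the clay lens cannot be before the ash layer.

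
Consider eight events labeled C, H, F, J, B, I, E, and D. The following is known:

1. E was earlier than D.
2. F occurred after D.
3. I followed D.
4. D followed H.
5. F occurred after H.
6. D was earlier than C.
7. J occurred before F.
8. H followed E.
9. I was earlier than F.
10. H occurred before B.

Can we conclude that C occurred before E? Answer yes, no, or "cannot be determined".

no

Tracing the constraints gives E → D → C, so E must come before C.
That means C cannot be before E.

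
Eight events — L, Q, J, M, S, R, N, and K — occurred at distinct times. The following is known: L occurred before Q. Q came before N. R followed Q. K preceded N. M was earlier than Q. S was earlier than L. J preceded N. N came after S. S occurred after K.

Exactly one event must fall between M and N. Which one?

Tracing the constraints gives M → Q → N, so Q sits after M and before N.
No other event is forced both after M and before N.

Q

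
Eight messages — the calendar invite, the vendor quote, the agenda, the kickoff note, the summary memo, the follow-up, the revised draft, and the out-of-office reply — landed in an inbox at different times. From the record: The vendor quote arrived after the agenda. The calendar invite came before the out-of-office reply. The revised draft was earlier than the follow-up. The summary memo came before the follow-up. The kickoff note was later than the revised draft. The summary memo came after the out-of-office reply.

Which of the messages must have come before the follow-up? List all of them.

the calendar invite, the out-of-office reply, the revised draft, the summary memo

Directly stated before the follow-up: the revised draft and the summary memo.
The calendar invite reaches the follow-up via the calendar invite → the out-of-office reply → the summary memo → the follow-up.
The out-of-office reply reaches the follow-up via the out-of-office reply → the summary memo → the follow-up.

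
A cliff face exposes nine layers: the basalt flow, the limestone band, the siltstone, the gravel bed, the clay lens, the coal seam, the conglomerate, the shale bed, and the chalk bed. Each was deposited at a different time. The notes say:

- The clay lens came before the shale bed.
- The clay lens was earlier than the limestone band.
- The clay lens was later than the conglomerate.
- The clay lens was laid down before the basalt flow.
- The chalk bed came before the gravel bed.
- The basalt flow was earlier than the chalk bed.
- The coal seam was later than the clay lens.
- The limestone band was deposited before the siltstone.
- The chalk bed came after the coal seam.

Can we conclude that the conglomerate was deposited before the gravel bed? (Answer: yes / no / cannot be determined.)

Chain the constraints: the conglomerate → the clay lens → the coal seam → the chalk bed → the gravel bed. Each link is directly stated, so the conglomerate comes before the gravel bed.

yes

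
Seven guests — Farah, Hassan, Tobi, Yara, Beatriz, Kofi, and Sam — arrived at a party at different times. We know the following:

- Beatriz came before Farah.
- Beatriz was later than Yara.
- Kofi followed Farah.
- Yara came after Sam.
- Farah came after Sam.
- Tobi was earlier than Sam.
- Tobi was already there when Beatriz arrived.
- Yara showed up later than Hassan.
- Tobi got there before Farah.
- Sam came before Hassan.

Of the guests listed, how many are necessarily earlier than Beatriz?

Directly stated before Beatriz: Tobi and Yara.
Hassan reaches Beatriz via Hassan → Yara → Beatriz.
Sam reaches Beatriz via Sam → Yara → Beatriz.
No chain forces Farah (or any of the others) ahead of Beatriz.
That's Hassan, Sam, Tobi, and Yara — 4 in all.

4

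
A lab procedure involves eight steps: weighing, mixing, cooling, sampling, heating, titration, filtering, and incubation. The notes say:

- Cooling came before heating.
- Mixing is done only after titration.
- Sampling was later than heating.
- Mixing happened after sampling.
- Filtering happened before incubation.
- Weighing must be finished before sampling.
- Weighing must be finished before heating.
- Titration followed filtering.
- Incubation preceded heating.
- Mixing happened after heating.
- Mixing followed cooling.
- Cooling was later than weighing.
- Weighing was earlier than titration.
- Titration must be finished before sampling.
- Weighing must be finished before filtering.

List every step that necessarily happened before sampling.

Directly stated before sampling: heating, titration, and weighing.
Cooling reaches sampling via cooling → heating → sampling.
Filtering reaches sampling via filtering → titration → sampling.
Incubation reaches sampling via incubation → heating → sampling.
No chain forces mixing ahead of sampling.

cooling, filtering, heating, incubation, titration, weighing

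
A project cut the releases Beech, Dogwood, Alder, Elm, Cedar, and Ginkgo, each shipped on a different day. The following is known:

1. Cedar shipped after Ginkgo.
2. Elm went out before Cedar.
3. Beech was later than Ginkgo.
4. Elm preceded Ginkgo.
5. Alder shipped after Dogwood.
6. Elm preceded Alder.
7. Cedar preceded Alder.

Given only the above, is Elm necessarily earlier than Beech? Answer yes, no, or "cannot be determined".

Chain the constraints: Elm → Ginkgo → Beech. Each link is directly stated, so Elm comes before Beech.

yes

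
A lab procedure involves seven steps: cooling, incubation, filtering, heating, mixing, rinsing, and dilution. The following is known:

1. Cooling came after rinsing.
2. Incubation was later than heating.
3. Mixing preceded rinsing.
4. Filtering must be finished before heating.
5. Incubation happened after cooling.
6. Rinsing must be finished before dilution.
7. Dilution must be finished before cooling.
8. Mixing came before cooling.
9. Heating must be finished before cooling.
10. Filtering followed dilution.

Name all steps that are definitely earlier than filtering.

dilution, mixing, rinsing

Directly stated before filtering: dilution.
Mixing reaches filtering via mixing → rinsing → dilution → filtering.
Rinsing reaches filtering via rinsing → dilution → filtering.
No chain forces heating (or any of the others) ahead of filtering.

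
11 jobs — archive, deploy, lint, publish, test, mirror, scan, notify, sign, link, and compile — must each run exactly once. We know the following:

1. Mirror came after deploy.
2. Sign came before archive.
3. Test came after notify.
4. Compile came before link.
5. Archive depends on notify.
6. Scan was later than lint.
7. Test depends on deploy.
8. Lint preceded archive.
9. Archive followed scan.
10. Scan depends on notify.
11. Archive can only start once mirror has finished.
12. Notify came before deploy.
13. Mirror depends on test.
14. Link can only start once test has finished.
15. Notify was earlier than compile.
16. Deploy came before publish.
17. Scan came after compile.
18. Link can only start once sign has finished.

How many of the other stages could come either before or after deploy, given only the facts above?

4

Forced before deploy: notify; forced after deploy: archive, link, mirror, publish, and test.
That leaves compile, lint, scan, and sign with no forced order relative to deploy — 4.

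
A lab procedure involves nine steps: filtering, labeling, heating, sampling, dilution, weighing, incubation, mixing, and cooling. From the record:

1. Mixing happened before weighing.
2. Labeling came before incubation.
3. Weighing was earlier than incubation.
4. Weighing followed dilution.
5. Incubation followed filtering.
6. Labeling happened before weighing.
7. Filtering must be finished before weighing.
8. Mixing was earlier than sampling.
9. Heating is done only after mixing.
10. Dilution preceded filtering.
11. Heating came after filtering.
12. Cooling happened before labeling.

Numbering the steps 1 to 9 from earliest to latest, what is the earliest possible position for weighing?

Cooling, dilution, filtering, labeling, and mixing must all come before weighing — 5 forced predecessors.
Nothing else is forced ahead of weighing, so its earliest slot is position 5 + 1 = 6.

6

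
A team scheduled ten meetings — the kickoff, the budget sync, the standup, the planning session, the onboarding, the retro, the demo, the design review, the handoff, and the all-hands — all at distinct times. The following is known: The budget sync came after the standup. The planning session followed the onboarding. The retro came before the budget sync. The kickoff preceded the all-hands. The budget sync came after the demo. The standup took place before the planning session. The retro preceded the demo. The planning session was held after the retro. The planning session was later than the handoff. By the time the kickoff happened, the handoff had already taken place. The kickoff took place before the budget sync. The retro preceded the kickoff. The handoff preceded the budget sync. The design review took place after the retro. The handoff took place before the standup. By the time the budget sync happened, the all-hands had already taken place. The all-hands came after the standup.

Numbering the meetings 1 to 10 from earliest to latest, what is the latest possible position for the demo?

The demo must come before the budget sync — 1 meeting forced after it.
Everything else can be placed before the demo in some valid order, so the demo can sit as late as position 10 − 1 = 9.

9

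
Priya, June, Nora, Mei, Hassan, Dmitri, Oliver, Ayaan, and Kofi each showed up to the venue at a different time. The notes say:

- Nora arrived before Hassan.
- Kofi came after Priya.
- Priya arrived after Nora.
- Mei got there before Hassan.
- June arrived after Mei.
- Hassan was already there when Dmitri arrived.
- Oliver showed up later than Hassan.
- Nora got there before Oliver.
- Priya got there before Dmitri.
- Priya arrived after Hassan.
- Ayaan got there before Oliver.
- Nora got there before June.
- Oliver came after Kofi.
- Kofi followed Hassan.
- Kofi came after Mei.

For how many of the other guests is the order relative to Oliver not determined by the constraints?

2

Forced before Oliver: Ayaan, Hassan, Kofi, Mei, Nora, and Priya.
That leaves Dmitri and June with no forced order relative to Oliver — 2.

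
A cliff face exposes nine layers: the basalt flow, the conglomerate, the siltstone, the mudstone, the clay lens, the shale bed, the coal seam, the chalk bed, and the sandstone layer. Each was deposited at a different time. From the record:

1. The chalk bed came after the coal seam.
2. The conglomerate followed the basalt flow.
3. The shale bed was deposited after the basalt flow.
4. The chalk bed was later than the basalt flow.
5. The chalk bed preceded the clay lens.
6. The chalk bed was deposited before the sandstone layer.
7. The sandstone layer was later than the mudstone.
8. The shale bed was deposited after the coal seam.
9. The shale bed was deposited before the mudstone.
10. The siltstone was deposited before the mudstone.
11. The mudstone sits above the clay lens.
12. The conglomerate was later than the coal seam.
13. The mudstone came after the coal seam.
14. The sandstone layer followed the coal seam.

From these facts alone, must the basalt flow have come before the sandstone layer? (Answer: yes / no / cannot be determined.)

Chain the constraints: the basalt flow → the chalk bed → the sandstone layer. Each link is directly stated, so the basalt flow comes before the sandstone layer.

yes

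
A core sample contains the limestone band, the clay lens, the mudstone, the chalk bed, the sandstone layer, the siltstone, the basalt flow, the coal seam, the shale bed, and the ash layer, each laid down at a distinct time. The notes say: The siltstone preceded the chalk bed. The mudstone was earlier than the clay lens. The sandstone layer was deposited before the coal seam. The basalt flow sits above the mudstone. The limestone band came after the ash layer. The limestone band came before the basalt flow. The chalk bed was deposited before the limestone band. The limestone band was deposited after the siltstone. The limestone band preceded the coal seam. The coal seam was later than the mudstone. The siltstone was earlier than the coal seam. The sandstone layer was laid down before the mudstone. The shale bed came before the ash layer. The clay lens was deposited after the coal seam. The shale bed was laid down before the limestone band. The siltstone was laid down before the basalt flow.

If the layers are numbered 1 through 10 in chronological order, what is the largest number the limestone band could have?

The limestone band must come before the basalt flow, the clay lens, and the coal seam — 3 layers forced after it.
Everything else can be placed before the limestone band in some valid order, so the limestone band can sit as late as position 10 − 3 = 7.

7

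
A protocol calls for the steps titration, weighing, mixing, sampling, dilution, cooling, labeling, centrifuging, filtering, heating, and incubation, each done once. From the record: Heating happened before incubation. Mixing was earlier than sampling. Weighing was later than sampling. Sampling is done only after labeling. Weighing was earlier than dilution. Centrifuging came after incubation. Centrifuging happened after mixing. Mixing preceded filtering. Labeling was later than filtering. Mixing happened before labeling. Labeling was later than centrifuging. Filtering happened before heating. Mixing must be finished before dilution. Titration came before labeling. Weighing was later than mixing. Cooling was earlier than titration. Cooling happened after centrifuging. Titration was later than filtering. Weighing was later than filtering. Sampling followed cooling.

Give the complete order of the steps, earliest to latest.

mixing, filtering, heating, incubation, centrifuging, cooling, titration, labeling, sampling, weighing, dilution

The constraints fix every adjacent pair, so only one ordering works:
mixing → filtering → heating → incubation → centrifuging → cooling → titration → labeling → sampling → weighing → dilution.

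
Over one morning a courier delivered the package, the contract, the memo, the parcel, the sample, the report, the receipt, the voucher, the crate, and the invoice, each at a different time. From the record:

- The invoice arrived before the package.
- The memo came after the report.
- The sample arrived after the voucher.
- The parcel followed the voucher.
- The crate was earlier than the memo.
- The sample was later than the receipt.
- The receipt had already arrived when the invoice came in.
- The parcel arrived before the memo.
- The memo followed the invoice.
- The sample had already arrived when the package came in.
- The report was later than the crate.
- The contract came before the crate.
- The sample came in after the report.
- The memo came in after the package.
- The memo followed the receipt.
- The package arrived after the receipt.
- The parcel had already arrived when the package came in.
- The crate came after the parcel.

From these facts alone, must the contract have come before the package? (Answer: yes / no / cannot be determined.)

Chain the constraints: the contract → the crate → the report → the sample → the package. Each link is directly stated, so the contract comes before the package.

yes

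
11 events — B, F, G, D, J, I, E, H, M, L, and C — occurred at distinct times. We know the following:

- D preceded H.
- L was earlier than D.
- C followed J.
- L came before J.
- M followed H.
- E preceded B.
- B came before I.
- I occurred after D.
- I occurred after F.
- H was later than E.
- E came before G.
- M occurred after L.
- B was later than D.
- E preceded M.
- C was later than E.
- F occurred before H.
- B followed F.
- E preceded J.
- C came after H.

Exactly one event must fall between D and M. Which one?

H

Tracing the constraints gives D → H → M, so H sits after D and before M.
No other event is forced both after D and before M.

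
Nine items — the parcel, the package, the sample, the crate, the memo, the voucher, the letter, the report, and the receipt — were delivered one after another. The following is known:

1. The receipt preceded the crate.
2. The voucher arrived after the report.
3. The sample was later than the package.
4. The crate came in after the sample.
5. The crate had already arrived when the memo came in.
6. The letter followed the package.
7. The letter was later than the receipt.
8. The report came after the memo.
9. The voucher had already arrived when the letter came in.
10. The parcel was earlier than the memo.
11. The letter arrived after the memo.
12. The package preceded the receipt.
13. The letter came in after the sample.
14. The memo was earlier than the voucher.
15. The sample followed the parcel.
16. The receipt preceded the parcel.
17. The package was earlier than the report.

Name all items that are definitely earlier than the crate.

the package, the parcel, the receipt, the sample

Directly stated before the crate: the receipt and the sample.
The package reaches the crate via the package → the sample → the crate.
The parcel reaches the crate via the parcel → the sample → the crate.
No chain forces the voucher (or any of the others) ahead of the crate.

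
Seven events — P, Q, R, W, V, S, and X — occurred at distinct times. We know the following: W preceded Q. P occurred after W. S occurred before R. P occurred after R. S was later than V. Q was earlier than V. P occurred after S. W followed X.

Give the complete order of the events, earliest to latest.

X, W, Q, V, S, R, P

The constraints fix every adjacent pair, so only one ordering works:
X → W → Q → V → S → R → P.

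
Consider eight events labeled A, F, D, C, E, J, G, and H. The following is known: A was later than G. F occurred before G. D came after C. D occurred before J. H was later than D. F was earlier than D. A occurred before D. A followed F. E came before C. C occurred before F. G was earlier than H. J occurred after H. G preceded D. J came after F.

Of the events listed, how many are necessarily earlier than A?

4

Directly stated before A: F and G.
C reaches A via C → F → A.
E reaches A via E → C → F → A.
No chain forces H (or any of the others) ahead of A.
That's C, E, F, and G — 4 in all.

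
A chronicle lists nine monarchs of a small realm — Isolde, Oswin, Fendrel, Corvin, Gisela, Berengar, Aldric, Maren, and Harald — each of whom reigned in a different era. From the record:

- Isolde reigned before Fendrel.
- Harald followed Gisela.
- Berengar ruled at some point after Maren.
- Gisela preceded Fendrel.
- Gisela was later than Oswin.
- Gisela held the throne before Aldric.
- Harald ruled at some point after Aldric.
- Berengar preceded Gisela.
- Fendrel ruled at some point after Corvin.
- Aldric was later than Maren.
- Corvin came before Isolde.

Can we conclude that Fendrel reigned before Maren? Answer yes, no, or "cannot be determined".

Tracing the constraints gives Maren → Berengar → Gisela → Fendrel, so Maren must come before Fendrel.
That means Fendrel cannot be before Maren.

no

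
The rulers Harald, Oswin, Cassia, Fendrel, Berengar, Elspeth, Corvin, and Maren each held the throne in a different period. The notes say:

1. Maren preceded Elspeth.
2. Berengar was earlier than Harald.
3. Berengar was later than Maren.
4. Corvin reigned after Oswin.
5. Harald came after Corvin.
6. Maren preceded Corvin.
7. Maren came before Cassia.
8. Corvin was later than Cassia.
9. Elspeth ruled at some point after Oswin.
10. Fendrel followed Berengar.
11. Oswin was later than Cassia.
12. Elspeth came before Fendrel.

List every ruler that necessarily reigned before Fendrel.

Directly stated before Fendrel: Berengar and Elspeth.
Cassia reaches Fendrel via Cassia → Oswin → Elspeth → Fendrel.
Maren reaches Fendrel via Maren → Berengar → Fendrel.
Oswin reaches Fendrel via Oswin → Elspeth → Fendrel.
No chain forces Corvin (or any of the others) ahead of Fendrel.

Berengar, Cassia, Elspeth, Maren, Oswin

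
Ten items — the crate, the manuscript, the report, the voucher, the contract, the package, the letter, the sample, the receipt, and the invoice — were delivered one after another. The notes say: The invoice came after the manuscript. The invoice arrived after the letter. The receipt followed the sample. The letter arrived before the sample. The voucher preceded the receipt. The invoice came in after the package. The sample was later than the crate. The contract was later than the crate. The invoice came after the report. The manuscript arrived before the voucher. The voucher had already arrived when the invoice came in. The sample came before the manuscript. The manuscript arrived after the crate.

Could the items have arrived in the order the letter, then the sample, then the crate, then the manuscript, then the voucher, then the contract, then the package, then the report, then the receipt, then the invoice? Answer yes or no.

no

The constraints require the crate before the sample, but in the proposed sequence the sample appears ahead of the crate. That one violation is enough.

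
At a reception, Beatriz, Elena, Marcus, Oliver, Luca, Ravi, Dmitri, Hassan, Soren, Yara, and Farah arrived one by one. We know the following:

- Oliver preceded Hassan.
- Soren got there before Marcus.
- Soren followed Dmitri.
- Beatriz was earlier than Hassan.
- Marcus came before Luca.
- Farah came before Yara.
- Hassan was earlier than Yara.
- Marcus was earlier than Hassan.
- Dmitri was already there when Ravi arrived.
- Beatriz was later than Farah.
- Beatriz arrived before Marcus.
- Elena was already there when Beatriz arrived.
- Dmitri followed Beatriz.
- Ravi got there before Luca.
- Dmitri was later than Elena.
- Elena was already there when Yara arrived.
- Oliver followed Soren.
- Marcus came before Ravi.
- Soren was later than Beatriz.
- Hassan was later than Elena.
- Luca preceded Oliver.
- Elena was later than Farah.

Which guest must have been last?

Yara

Every other guest has a chain of constraints placing them before Yara, so Yara is last.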